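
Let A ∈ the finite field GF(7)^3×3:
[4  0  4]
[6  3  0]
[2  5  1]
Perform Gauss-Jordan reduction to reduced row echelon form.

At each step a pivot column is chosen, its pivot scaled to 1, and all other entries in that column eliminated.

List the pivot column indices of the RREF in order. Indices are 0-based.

[1] R0 /= 4  ⇒  (1, 0, 1)
     R1 -= 6·R0  ⇒  (0, 3, 1)
     R2 -= 2·R0  ⇒  (0, 5, 6)
[2] R1 /= 3  ⇒  (0, 1, 5)
     R2 -= 5·R1  ⇒  (0, 0, 2)
[3] R2 /= 2  ⇒  (0, 0, 1)
     R0 -= 1·R2  ⇒  (1, 0, 0)
     R1 -= 5·R2  ⇒  (0, 1, 0)

pivot columns: 0, 1, 2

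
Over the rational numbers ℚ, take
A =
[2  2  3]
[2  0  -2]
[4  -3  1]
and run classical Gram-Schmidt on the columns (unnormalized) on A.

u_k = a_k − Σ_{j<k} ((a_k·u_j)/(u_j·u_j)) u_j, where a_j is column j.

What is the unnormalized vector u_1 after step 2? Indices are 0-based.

Step 1: u_0 = a_0 = (2, 2, 4).
Step 2: u_1 = a_1 − (-1/3)·u_0 = (8/3, 2/3, -5/3).

u_1 = (8/3, 2/3, -5/3)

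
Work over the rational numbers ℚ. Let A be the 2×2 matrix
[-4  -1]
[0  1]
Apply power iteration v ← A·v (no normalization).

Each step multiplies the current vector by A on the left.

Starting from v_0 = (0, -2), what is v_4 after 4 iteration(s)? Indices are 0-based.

v_4 = (-102, -2)

v_0 = (0, -2).
v_1 = A·v_0 = (2, -2).
v_2 = A·v_1 = (-6, -2).
v_3 = A·v_2 = (26, -2).
v_4 = A·v_3 = (-102, -2).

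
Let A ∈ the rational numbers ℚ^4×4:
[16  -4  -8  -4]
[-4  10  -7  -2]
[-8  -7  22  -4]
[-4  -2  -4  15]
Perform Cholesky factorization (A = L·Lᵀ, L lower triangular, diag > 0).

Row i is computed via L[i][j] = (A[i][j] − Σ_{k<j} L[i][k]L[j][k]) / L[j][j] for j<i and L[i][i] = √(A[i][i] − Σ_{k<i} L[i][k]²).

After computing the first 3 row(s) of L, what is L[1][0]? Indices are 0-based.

L[1][0] = -1

Step 1: L[0][0] = √(16) = 4.
  L[1][0] = (-4) / L[0][0] = -1.
Step 2: L[1][1] = √(9) = 3.
  L[2][0] = (-8) / L[0][0] = -2.
  L[2][1] = (-9) / L[1][1] = -3.
Step 3: L[2][2] = √(9) = 3.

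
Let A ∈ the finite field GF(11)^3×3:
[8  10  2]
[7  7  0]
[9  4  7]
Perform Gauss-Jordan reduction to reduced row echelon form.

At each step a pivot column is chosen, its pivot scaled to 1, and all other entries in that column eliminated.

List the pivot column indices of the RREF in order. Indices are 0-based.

pivot columns: 0, 1, 2

step 1: normalize row 0 (÷8) = (1, 4, 3)
  row 1: subtract 7×row0 = (0, 1, 1)
  row 2: subtract 9×row0 = (0, 1, 2)
step 2: normalize row 1 (÷1) = (0, 1, 1)
  row 0: subtract 4×row1 = (1, 0, 10)
  row 2: subtract 1×row1 = (0, 0, 1)
step 3: normalize row 2 (÷1) = (0, 0, 1)
  row 0: subtract 10×row2 = (1, 0, 0)
  row 1: subtract 1×row2 = (0, 1, 0)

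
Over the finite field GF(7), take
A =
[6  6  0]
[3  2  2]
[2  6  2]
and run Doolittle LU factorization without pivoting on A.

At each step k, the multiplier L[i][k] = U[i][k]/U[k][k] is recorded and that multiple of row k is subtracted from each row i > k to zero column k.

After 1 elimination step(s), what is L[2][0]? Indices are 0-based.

k=0: U[0][0]=6
  eliminate (1,0): mult=4, new row 1: (0, 6, 2); set L[1][0]=4
  eliminate (2,0): mult=5, new row 2: (0, 4, 2); set L[2][0]=5

L[2][0] = 5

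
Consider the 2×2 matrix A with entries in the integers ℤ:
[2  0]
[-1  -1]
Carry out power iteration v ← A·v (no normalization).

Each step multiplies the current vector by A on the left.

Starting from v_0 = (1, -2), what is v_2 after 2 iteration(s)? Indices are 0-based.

v_0 = (1, -2).
v_1 = A·v_0 = (2, 1).
v_2 = A·v_1 = (4, -3).

v_2 = (4, -3)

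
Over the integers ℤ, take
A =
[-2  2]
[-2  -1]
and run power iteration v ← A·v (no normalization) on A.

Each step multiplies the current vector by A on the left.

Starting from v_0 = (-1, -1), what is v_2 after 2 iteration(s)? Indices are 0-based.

v_2 = (6, -3)

v_0 = (-1, -1).
v_1 = A·v_0 = (0, 3).
v_2 = A·v_1 = (6, -3).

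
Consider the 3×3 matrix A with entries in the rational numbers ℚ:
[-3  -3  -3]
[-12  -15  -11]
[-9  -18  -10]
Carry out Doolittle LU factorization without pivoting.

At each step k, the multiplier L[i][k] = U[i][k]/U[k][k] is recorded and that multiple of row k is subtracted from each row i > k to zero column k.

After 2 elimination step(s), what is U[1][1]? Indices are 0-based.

U[1][1] = -3

k=0: U[0][0]=-3
  eliminate (1,0): mult=4, new row 1: (0, -3, 1); set L[1][0]=4
  eliminate (2,0): mult=3, new row 2: (0, -9, -1); set L[2][0]=3
k=1: U[1][1]=-3
  eliminate (2,1): mult=3, new row 2: (0, 0, -4); set L[2][1]=3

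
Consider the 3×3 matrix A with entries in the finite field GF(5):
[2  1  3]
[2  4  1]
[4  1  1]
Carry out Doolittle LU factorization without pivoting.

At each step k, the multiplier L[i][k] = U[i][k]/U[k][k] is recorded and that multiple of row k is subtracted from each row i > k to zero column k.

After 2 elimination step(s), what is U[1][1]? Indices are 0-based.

U[1][1] = 3

k=0: U[0][0]=2
  eliminate (1,0): mult=1, new row 1: (0, 3, 3); set L[1][0]=1
  eliminate (2,0): mult=2, new row 2: (0, 4, 0); set L[2][0]=2
k=1: U[1][1]=3
  eliminate (2,1): mult=3, new row 2: (0, 0, 1); set L[2][1]=3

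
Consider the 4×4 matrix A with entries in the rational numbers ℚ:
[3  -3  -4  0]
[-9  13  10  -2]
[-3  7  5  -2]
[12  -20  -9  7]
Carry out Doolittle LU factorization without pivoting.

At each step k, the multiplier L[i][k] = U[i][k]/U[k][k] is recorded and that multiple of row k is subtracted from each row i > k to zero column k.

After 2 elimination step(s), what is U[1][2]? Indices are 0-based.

U[1][2] = -2

k=0: U[0][0]=3
  eliminate (1,0): mult=-3, new row 1: (0, 4, -2, -2); set L[1][0]=-3
  eliminate (2,0): mult=-1, new row 2: (0, 4, 1, -2); set L[2][0]=-1
  eliminate (3,0): mult=4, new row 3: (0, -8, 7, 7); set L[3][0]=4
k=1: U[1][1]=4
  eliminate (2,1): mult=1, new row 2: (0, 0, 3, 0); set L[2][1]=1
  eliminate (3,1): mult=-2, new row 3: (0, 0, 3, 3); set L[3][1]=-2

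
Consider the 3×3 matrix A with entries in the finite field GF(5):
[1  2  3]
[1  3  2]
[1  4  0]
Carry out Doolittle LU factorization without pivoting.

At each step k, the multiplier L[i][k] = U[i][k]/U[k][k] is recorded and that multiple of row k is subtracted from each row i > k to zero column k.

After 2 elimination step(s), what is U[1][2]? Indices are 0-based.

[col 0] pivot 1
  R1 -= 1*R0 → (0, 1, 4)  (L[1][0] := 1)
  R2 -= 1*R0 → (0, 2, 2)  (L[2][0] := 1)
[col 1] pivot 1
  R2 -= 2*R1 → (0, 0, 4)  (L[2][1] := 2)

U[1][2] = 4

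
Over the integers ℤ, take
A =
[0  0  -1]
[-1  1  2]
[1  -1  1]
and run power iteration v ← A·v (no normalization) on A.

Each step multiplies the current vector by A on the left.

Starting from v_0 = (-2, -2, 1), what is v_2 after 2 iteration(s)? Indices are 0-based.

v_0 = (-2, -2, 1).
v_1 = A·v_0 = (-1, 2, 1).
v_2 = A·v_1 = (-1, 5, -2).

v_2 = (-1, 5, -2)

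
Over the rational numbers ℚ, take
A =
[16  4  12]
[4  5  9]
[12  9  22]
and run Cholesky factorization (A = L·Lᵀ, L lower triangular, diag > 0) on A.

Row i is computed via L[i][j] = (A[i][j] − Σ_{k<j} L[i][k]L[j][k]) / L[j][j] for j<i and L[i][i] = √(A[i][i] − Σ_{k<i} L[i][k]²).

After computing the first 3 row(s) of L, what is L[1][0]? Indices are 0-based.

L[1][0] = 1

Step 1: L[0][0] = √(16) = 4.
  L[1][0] = (4) / L[0][0] = 1.
Step 2: L[1][1] = √(4) = 2.
  L[2][0] = (12) / L[0][0] = 3.
  L[2][1] = (6) / L[1][1] = 3.
Step 3: L[2][2] = √(4) = 2.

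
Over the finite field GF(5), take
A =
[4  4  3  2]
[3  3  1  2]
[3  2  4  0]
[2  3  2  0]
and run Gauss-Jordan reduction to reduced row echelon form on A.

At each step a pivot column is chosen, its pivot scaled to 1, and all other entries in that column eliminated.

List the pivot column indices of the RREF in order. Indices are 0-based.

step 1: normalize row 0 (÷4) = (1, 1, 2, 3)
  row 1: subtract 3×row0 = (0, 0, 0, 3)
  row 2: subtract 3×row0 = (0, 4, 3, 1)
  row 3: subtract 2×row0 = (0, 1, 3, 4)
step 2: exchange rows 1,2
step 2: normalize row 1 (÷4) = (0, 1, 2, 4)
  row 0: subtract 1×row1 = (1, 0, 0, 4)
  row 3: subtract 1×row1 = (0, 0, 1, 0)
step 3: exchange rows 2,3
step 3: normalize row 2 (÷1) = (0, 0, 1, 0)
  row 1: subtract 2×row2 = (0, 1, 0, 4)
step 4: normalize row 3 (÷3) = (0, 0, 0, 1)
  row 0: subtract 4×row3 = (1, 0, 0, 0)
  row 1: subtract 4×row3 = (0, 1, 0, 0)

pivot columns: 0, 1, 2, 3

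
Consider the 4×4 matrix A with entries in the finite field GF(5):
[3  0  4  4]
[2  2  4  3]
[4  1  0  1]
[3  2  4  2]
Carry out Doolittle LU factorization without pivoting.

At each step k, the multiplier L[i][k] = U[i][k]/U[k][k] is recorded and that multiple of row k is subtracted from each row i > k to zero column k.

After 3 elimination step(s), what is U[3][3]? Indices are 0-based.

U[3][3] = 2

k=0: U[0][0]=3
  eliminate (1,0): mult=4, new row 1: (0, 2, 3, 2); set L[1][0]=4
  eliminate (2,0): mult=3, new row 2: (0, 1, 3, 4); set L[2][0]=3
  eliminate (3,0): mult=1, new row 3: (0, 2, 0, 3); set L[3][0]=1
k=1: U[1][1]=2
  eliminate (2,1): mult=3, new row 2: (0, 0, 4, 3); set L[2][1]=3
  eliminate (3,1): mult=1, new row 3: (0, 0, 2, 1); set L[3][1]=1
k=2: U[2][2]=4
  eliminate (3,2): mult=3, new row 3: (0, 0, 0, 2); set L[3][2]=3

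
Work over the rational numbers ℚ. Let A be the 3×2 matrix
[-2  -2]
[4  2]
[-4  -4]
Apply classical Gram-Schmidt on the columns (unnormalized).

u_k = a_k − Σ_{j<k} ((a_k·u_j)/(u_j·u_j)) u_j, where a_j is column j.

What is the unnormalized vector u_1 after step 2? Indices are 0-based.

u_1 = (-4/9, -10/9, -8/9)

Step 1: u_0 = a_0 = (-2, 4, -4).
Step 2: u_1 = a_1 − (7/9)·u_0 = (-4/9, -10/9, -8/9).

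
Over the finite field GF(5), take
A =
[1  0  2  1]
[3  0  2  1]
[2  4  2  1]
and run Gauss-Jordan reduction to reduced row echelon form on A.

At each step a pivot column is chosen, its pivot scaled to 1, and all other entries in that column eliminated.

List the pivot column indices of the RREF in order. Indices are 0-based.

pivot columns: 0, 1, 2

[1] R0 /= 1  ⇒  (1, 0, 2, 1)
     R1 -= 3·R0  ⇒  (0, 0, 1, 3)
     R2 -= 2·R0  ⇒  (0, 4, 3, 4)
[2] R1 <-> R2
[2] R1 /= 4  ⇒  (0, 1, 2, 1)
[3] R2 /= 1  ⇒  (0, 0, 1, 3)
     R0 -= 2·R2  ⇒  (1, 0, 0, 0)
     R1 -= 2·R2  ⇒  (0, 1, 0, 0)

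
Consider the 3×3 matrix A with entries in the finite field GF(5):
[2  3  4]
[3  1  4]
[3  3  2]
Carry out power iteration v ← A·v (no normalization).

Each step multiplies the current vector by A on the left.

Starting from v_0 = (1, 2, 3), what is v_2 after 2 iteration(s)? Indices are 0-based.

v_2 = (1, 2, 1)

v_0 = (1, 2, 3).
v_1 = A·v_0 = (0, 2, 0).
v_2 = A·v_1 = (1, 2, 1).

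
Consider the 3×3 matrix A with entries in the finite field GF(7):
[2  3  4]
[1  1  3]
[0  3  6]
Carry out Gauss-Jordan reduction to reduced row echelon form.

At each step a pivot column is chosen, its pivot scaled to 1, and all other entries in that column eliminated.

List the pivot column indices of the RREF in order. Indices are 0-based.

pivot(0,0)=2: scale R0 → (1, 5, 2)
  clear (1,0): R1 −= (1)R0 → (0, 3, 1)
pivot(1,1)=3: scale R1 → (0, 1, 5)
  clear (0,1): R0 −= (5)R1 → (1, 0, 5)
  clear (2,1): R2 −= (3)R1 → (0, 0, 5)
pivot(2,2)=5: scale R2 → (0, 0, 1)
  clear (0,2): R0 −= (5)R2 → (1, 0, 0)
  clear (1,2): R1 −= (5)R2 → (0, 1, 0)

pivot columns: 0, 1, 2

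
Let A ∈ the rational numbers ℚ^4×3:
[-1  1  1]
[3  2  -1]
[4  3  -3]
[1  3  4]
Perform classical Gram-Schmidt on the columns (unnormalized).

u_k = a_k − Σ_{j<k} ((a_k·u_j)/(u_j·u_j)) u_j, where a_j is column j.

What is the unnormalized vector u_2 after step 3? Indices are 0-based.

Step 1: u_0 = a_0 = (-1, 3, 4, 1).
Step 2: u_1 = a_1 − (20/27)·u_0 = (47/27, -2/9, 1/27, 61/27).
Step 3: u_2 = a_2 − (-4/9)·u_0 − (294/221)·u_1 = (-389/221, 139/221, -281/221, 318/221).

u_2 = (-389/221, 139/221, -281/221, 318/221)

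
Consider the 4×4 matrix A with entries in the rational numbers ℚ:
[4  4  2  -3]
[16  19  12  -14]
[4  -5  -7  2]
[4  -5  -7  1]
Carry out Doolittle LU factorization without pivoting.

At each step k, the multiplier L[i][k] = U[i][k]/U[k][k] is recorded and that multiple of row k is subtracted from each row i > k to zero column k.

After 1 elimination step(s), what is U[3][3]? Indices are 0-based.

U[3][3] = 4

Step 1: pivot at (0,0) is 4.
  row1 ← row1 − (4)·row0  ⇒  L[1][0]=4, U row1=(0, 3, 4, -2)
  row2 ← row2 − (1)·row0  ⇒  L[2][0]=1, U row2=(0, -9, -9, 5)
  row3 ← row3 − (1)·row0  ⇒  L[3][0]=1, U row3=(0, -9, -9, 4)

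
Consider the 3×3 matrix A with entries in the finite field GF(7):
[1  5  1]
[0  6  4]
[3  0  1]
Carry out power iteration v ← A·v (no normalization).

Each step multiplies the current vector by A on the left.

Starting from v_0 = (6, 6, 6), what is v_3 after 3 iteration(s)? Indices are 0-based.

v_0 = (6, 6, 6).
v_1 = A·v_0 = (0, 4, 3).
v_2 = A·v_1 = (2, 1, 3).
v_3 = A·v_2 = (3, 4, 2).

v_3 = (3, 4, 2)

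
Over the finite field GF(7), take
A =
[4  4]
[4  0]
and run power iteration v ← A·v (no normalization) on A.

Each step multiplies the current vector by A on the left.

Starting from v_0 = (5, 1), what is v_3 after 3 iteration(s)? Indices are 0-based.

v_0 = (5, 1).
v_1 = A·v_0 = (3, 6).
v_2 = A·v_1 = (1, 5).
v_3 = A·v_2 = (3, 4).

v_3 = (3, 4)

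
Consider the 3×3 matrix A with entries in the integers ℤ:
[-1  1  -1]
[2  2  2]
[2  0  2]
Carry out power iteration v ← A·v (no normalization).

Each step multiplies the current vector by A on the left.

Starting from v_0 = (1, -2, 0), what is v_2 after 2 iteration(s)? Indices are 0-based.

v_2 = (-1, -6, -2)

v_0 = (1, -2, 0).
v_1 = A·v_0 = (-3, -2, 2).
v_2 = A·v_1 = (-1, -6, -2).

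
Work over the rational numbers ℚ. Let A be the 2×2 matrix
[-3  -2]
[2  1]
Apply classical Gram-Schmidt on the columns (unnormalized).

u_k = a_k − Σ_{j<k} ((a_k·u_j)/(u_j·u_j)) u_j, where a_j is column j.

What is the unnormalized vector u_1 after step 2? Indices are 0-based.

u_1 = (-2/13, -3/13)

Step 1: u_0 = a_0 = (-3, 2).
Step 2: u_1 = a_1 − (8/13)·u_0 = (-2/13, -3/13).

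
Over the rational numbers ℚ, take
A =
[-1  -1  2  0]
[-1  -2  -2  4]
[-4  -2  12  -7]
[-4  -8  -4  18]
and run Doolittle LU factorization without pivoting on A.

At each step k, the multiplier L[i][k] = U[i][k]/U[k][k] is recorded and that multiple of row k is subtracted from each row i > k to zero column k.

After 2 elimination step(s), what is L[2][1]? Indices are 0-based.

L[2][1] = -2

Step 1: pivot at (0,0) is -1.
  row1 ← row1 − (1)·row0  ⇒  L[1][0]=1, U row1=(0, -1, -4, 4)
  row2 ← row2 − (4)·row0  ⇒  L[2][0]=4, U row2=(0, 2, 4, -7)
  row3 ← row3 − (4)·row0  ⇒  L[3][0]=4, U row3=(0, -4, -12, 18)
Step 2: pivot at (1,1) is -1.
  row2 ← row2 − (-2)·row1  ⇒  L[2][1]=-2, U row2=(0, 0, -4, 1)
  row3 ← row3 − (4)·row1  ⇒  L[3][1]=4, U row3=(0, 0, 4, 2)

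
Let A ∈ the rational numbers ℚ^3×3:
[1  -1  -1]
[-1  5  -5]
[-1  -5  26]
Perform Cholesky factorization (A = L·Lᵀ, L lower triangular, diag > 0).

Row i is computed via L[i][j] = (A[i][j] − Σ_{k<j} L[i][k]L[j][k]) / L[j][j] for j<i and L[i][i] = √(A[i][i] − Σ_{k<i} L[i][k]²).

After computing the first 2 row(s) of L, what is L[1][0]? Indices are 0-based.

Step 1: L[0][0] = √(1) = 1.
  L[1][0] = (-1) / L[0][0] = -1.
Step 2: L[1][1] = √(4) = 2.

L[1][0] = -1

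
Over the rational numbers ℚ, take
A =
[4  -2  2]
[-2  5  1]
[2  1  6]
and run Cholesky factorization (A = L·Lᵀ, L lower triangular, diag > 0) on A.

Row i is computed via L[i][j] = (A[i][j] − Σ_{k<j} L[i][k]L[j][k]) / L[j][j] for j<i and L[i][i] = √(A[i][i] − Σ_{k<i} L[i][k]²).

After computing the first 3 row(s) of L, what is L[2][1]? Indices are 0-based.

Step 1: L[0][0] = √(4) = 2.
  L[1][0] = (-2) / L[0][0] = -1.
Step 2: L[1][1] = √(4) = 2.
  L[2][0] = (2) / L[0][0] = 1.
  L[2][1] = (2) / L[1][1] = 1.
Step 3: L[2][2] = √(4) = 2.

L[2][1] = 1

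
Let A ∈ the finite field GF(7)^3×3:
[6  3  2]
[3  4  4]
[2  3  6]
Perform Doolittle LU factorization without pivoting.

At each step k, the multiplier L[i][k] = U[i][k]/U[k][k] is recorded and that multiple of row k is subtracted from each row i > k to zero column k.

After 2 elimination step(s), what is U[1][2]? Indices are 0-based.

U[1][2] = 3

Step 1: pivot at (0,0) is 6.
  row1 ← row1 − (4)·row0  ⇒  L[1][0]=4, U row1=(0, 6, 3)
  row2 ← row2 − (5)·row0  ⇒  L[2][0]=5, U row2=(0, 2, 3)
Step 2: pivot at (1,1) is 6.
  row2 ← row2 − (5)·row1  ⇒  L[2][1]=5, U row2=(0, 0, 2)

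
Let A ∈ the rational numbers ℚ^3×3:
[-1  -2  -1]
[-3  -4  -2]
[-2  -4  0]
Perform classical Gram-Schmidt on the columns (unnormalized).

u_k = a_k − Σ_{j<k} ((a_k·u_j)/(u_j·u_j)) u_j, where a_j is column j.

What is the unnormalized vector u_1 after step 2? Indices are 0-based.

u_1 = (-3/7, 5/7, -6/7)

Step 1: u_0 = a_0 = (-1, -3, -2).
Step 2: u_1 = a_1 − (11/7)·u_0 = (-3/7, 5/7, -6/7).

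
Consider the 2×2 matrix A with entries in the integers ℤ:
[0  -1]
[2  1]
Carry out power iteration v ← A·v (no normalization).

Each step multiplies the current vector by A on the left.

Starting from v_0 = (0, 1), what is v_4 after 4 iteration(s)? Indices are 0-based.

v_0 = (0, 1).
v_1 = A·v_0 = (-1, 1).
v_2 = A·v_1 = (-1, -1).
v_3 = A·v_2 = (1, -3).
v_4 = A·v_3 = (3, -1).

v_4 = (3, -1)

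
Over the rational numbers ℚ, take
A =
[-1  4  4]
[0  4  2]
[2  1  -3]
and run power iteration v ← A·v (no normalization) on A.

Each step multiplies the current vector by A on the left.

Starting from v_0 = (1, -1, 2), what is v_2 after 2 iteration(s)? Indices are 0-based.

v_0 = (1, -1, 2).
v_1 = A·v_0 = (3, 0, -5).
v_2 = A·v_1 = (-23, -10, 21).

v_2 = (-23, -10, 21)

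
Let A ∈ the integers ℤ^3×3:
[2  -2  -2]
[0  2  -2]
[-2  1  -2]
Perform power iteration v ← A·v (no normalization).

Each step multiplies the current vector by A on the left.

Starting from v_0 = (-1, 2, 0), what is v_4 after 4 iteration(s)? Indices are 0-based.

v_0 = (-1, 2, 0).
v_1 = A·v_0 = (-6, 4, 4).
v_2 = A·v_1 = (-28, 0, 8).
v_3 = A·v_2 = (-72, -16, 40).
v_4 = A·v_3 = (-192, -112, 48).

v_4 = (-192, -112, 48)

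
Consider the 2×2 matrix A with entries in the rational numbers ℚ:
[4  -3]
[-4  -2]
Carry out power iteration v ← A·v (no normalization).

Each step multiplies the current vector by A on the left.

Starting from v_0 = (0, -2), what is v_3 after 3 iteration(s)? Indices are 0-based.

v_0 = (0, -2).
v_1 = A·v_0 = (6, 4).
v_2 = A·v_1 = (12, -32).
v_3 = A·v_2 = (144, 16).

v_3 = (144, 16)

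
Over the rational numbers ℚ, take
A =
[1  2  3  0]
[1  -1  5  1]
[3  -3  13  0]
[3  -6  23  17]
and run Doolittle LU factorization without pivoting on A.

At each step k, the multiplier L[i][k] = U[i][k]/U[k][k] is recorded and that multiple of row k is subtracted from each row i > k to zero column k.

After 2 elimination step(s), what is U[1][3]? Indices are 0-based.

U[1][3] = 1

Step 1: pivot at (0,0) is 1.
  row1 ← row1 − (1)·row0  ⇒  L[1][0]=1, U row1=(0, -3, 2, 1)
  row2 ← row2 − (3)·row0  ⇒  L[2][0]=3, U row2=(0, -9, 4, 0)
  row3 ← row3 − (3)·row0  ⇒  L[3][0]=3, U row3=(0, -12, 14, 17)
Step 2: pivot at (1,1) is -3.
  row2 ← row2 − (3)·row1  ⇒  L[2][1]=3, U row2=(0, 0, -2, -3)
  row3 ← row3 − (4)·row1  ⇒  L[3][1]=4, U row3=(0, 0, 6, 13)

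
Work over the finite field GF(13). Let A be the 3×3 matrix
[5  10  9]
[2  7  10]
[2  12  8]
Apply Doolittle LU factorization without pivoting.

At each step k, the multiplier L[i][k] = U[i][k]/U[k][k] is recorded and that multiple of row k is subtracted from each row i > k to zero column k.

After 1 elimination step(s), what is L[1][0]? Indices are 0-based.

L[1][0] = 3

k=0: U[0][0]=5
  eliminate (1,0): mult=3, new row 1: (0, 3, 9); set L[1][0]=3
  eliminate (2,0): mult=3, new row 2: (0, 8, 7); set L[2][0]=3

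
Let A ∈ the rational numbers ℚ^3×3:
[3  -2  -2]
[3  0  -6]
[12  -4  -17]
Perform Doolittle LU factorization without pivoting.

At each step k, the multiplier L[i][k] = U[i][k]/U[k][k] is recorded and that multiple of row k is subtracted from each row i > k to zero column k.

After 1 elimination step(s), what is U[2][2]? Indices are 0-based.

U[2][2] = -9

[col 0] pivot 3
  R1 -= 1*R0 → (0, 2, -4)  (L[1][0] := 1)
  R2 -= 4*R0 → (0, 4, -9)  (L[2][0] := 4)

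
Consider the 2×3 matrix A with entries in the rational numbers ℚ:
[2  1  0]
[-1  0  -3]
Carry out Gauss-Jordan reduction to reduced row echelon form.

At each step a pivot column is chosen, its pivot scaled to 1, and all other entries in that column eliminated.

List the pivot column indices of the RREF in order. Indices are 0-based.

step 1: normalize row 0 (÷2) = (1, 1/2, 0)
  row 1: subtract -1×row0 = (0, 1/2, -3)
step 2: normalize row 1 (÷1/2) = (0, 1, -6)
  row 0: subtract 1/2×row1 = (1, 0, 3)

pivot columns: 0, 1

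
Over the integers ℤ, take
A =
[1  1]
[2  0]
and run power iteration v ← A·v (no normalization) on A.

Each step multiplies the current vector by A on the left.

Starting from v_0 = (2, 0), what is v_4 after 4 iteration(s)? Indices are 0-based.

v_0 = (2, 0).
v_1 = A·v_0 = (2, 4).
v_2 = A·v_1 = (6, 4).
v_3 = A·v_2 = (10, 12).
v_4 = A·v_3 = (22, 20).

v_4 = (22, 20)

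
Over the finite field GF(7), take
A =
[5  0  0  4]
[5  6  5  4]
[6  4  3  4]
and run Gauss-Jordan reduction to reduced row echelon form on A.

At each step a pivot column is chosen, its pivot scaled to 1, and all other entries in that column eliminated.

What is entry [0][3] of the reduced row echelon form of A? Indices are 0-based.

step 1: normalize row 0 (÷5) = (1, 0, 0, 5)
  row 1: subtract 5×row0 = (0, 6, 5, 0)
  row 2: subtract 6×row0 = (0, 4, 3, 2)
step 2: normalize row 1 (÷6) = (0, 1, 2, 0)
  row 2: subtract 4×row1 = (0, 0, 2, 2)
step 3: normalize row 2 (÷2) = (0, 0, 1, 1)
  row 1: subtract 2×row2 = (0, 1, 0, 5)

M[0][3] = 5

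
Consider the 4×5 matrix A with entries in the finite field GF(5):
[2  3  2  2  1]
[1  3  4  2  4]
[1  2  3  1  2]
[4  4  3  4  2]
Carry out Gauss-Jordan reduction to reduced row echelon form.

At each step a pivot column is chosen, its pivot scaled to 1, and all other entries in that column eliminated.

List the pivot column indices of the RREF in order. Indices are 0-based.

pivot columns: 0, 1, 2, 3

step 1: normalize row 0 (÷2) = (1, 4, 1, 1, 3)
  row 1: subtract 1×row0 = (0, 4, 3, 1, 1)
  row 2: subtract 1×row0 = (0, 3, 2, 0, 4)
  row 3: subtract 4×row0 = (0, 3, 4, 0, 0)
step 2: normalize row 1 (÷4) = (0, 1, 2, 4, 4)
  row 0: subtract 4×row1 = (1, 0, 3, 0, 2)
  row 2: subtract 3×row1 = (0, 0, 1, 3, 2)
  row 3: subtract 3×row1 = (0, 0, 3, 3, 3)
step 3: normalize row 2 (÷1) = (0, 0, 1, 3, 2)
  row 0: subtract 3×row2 = (1, 0, 0, 1, 1)
  row 1: subtract 2×row2 = (0, 1, 0, 3, 0)
  row 3: subtract 3×row2 = (0, 0, 0, 4, 2)
step 4: normalize row 3 (÷4) = (0, 0, 0, 1, 3)
  row 0: subtract 1×row3 = (1, 0, 0, 0, 3)
  row 1: subtract 3×row3 = (0, 1, 0, 0, 1)
  row 2: subtract 3×row3 = (0, 0, 1, 0, 3)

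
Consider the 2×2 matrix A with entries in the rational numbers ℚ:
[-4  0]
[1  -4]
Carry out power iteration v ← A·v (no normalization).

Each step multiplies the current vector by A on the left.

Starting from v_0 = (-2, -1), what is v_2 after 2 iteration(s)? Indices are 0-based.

v_2 = (-32, 0)

v_0 = (-2, -1).
v_1 = A·v_0 = (8, 2).
v_2 = A·v_1 = (-32, 0).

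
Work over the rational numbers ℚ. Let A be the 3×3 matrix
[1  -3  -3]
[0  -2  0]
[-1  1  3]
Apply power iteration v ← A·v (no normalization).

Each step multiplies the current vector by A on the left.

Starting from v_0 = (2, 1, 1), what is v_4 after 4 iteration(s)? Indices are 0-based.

v_0 = (2, 1, 1).
v_1 = A·v_0 = (-4, -2, 2).
v_2 = A·v_1 = (-4, 4, 8).
v_3 = A·v_2 = (-40, -8, 32).
v_4 = A·v_3 = (-112, 16, 128).

v_4 = (-112, 16, 128)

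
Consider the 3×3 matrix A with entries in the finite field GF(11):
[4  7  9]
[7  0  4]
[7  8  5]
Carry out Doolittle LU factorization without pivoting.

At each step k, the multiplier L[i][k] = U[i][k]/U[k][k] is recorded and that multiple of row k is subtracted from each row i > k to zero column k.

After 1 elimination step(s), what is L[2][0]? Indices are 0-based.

L[2][0] = 10

k=0: U[0][0]=4
  eliminate (1,0): mult=10, new row 1: (0, 7, 2); set L[1][0]=10
  eliminate (2,0): mult=10, new row 2: (0, 4, 3); set L[2][0]=10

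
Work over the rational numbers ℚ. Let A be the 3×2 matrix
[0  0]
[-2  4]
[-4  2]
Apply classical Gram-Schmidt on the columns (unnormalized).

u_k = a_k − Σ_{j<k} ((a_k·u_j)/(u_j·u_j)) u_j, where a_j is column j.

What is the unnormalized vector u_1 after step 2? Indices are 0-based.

Step 1: u_0 = a_0 = (0, -2, -4).
Step 2: u_1 = a_1 − (-4/5)·u_0 = (0, 12/5, -6/5).

u_1 = (0, 12/5, -6/5)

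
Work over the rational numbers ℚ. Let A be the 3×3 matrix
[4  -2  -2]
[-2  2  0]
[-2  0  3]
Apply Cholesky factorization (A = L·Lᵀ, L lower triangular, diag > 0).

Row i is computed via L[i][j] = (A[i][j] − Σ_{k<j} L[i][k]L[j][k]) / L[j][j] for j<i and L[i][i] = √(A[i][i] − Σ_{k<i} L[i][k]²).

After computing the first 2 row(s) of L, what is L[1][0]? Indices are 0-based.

Step 1: L[0][0] = √(4) = 2.
  L[1][0] = (-2) / L[0][0] = -1.
Step 2: L[1][1] = √(1) = 1.

L[1][0] = -1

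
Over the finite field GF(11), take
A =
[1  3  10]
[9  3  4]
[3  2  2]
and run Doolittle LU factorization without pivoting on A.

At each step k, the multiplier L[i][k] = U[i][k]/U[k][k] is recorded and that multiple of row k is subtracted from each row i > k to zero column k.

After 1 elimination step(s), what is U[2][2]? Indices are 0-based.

U[2][2] = 5

[col 0] pivot 1
  R1 -= 9*R0 → (0, 9, 2)  (L[1][0] := 9)
  R2 -= 3*R0 → (0, 4, 5)  (L[2][0] := 3)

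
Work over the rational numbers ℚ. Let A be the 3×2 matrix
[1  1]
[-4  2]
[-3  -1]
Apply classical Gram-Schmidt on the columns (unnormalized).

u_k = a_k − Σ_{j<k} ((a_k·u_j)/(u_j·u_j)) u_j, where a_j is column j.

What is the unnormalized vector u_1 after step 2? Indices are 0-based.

u_1 = (15/13, 18/13, -19/13)

Step 1: u_0 = a_0 = (1, -4, -3).
Step 2: u_1 = a_1 − (-2/13)·u_0 = (15/13, 18/13, -19/13).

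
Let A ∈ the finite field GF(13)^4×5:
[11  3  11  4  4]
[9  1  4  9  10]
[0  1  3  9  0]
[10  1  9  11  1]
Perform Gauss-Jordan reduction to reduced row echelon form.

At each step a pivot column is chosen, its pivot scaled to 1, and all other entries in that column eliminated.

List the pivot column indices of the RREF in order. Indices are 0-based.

pivot columns: 0, 1, 2, 3

[1] R0 /= 11  ⇒  (1, 5, 1, 11, 11)
     R1 -= 9·R0  ⇒  (0, 8, 8, 1, 2)
     R3 -= 10·R0  ⇒  (0, 3, 12, 5, 8)
[2] R1 /= 8  ⇒  (0, 1, 1, 5, 10)
     R0 -= 5·R1  ⇒  (1, 0, 9, 12, 0)
     R2 -= 1·R1  ⇒  (0, 0, 2, 4, 3)
     R3 -= 3·R1  ⇒  (0, 0, 9, 3, 4)
[3] R2 /= 2  ⇒  (0, 0, 1, 2, 8)
     R0 -= 9·R2  ⇒  (1, 0, 0, 7, 6)
     R1 -= 1·R2  ⇒  (0, 1, 0, 3, 2)
     R3 -= 9·R2  ⇒  (0, 0, 0, 11, 10)
[4] R3 /= 11  ⇒  (0, 0, 0, 1, 8)
     R0 -= 7·R3  ⇒  (1, 0, 0, 0, 2)
     R1 -= 3·R3  ⇒  (0, 1, 0, 0, 4)
     R2 -= 2·R3  ⇒  (0, 0, 1, 0, 5)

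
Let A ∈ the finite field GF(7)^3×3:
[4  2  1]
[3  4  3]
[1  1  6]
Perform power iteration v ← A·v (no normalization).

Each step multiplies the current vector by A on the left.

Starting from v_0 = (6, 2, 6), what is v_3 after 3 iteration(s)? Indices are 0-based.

v_3 = (1, 5, 0)

v_0 = (6, 2, 6).
v_1 = A·v_0 = (6, 2, 2).
v_2 = A·v_1 = (2, 4, 6).
v_3 = A·v_2 = (1, 5, 0).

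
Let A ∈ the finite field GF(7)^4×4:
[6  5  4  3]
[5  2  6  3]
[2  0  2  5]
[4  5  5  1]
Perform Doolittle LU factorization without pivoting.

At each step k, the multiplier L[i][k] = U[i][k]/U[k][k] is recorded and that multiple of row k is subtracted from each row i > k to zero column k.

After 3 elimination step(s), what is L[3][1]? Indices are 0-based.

L[3][1] = 3

k=0: U[0][0]=6
  eliminate (1,0): mult=2, new row 1: (0, 6, 5, 4); set L[1][0]=2
  eliminate (2,0): mult=5, new row 2: (0, 3, 3, 4); set L[2][0]=5
  eliminate (3,0): mult=3, new row 3: (0, 4, 0, 6); set L[3][0]=3
k=1: U[1][1]=6
  eliminate (2,1): mult=4, new row 2: (0, 0, 4, 2); set L[2][1]=4
  eliminate (3,1): mult=3, new row 3: (0, 0, 6, 1); set L[3][1]=3
k=2: U[2][2]=4
  eliminate (3,2): mult=5, new row 3: (0, 0, 0, 5); set L[3][2]=5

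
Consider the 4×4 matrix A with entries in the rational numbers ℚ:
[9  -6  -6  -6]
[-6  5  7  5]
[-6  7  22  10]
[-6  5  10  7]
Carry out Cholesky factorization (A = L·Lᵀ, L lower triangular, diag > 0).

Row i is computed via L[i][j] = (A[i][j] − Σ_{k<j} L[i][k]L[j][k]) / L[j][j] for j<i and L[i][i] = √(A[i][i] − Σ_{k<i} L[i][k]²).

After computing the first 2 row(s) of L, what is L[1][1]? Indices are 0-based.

L[1][1] = 1

Step 1: L[0][0] = √(9) = 3.
  L[1][0] = (-6) / L[0][0] = -2.
Step 2: L[1][1] = √(1) = 1.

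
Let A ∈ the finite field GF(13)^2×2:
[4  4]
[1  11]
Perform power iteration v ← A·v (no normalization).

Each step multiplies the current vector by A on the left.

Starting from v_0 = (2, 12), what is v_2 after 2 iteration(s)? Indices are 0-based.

v_0 = (2, 12).
v_1 = A·v_0 = (4, 4).
v_2 = A·v_1 = (6, 9).

v_2 = (6, 9)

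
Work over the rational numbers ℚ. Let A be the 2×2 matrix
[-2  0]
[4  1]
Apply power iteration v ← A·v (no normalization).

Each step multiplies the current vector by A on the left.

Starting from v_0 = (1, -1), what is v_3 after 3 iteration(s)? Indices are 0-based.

v_3 = (-8, 11)

v_0 = (1, -1).
v_1 = A·v_0 = (-2, 3).
v_2 = A·v_1 = (4, -5).
v_3 = A·v_2 = (-8, 11).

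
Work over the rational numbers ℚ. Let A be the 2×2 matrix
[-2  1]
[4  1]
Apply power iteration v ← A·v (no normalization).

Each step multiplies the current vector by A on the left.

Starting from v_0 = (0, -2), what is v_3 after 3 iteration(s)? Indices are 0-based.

v_3 = (-14, -2)

v_0 = (0, -2).
v_1 = A·v_0 = (-2, -2).
v_2 = A·v_1 = (2, -10).
v_3 = A·v_2 = (-14, -2).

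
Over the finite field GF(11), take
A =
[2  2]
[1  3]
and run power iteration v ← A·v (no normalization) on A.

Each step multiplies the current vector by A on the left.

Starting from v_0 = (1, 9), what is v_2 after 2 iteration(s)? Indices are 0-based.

v_0 = (1, 9).
v_1 = A·v_0 = (9, 6).
v_2 = A·v_1 = (8, 5).

v_2 = (8, 5)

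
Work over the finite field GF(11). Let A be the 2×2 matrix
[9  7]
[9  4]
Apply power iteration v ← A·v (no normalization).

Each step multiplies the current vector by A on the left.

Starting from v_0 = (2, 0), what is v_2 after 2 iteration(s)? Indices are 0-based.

v_2 = (2, 3)

v_0 = (2, 0).
v_1 = A·v_0 = (7, 7).
v_2 = A·v_1 = (2, 3).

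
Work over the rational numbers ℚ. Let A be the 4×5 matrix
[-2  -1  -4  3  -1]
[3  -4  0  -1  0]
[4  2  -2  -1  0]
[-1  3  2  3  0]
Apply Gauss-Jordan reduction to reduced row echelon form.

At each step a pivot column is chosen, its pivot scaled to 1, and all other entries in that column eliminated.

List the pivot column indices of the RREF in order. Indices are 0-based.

[1] R0 /= -2  ⇒  (1, 1/2, 2, -3/2, 1/2)
     R1 -= 3·R0  ⇒  (0, -11/2, -6, 7/2, -3/2)
     R2 -= 4·R0  ⇒  (0, 0, -10, 5, -2)
     R3 -= -1·R0  ⇒  (0, 7/2, 4, 3/2, 1/2)
[2] R1 /= -11/2  ⇒  (0, 1, 12/11, -7/11, 3/11)
     R0 -= 1/2·R1  ⇒  (1, 0, 16/11, -13/11, 4/11)
     R3 -= 7/2·R1  ⇒  (0, 0, 2/11, 41/11, -5/11)
[3] R2 /= -10  ⇒  (0, 0, 1, -1/2, 1/5)
     R0 -= 16/11·R2  ⇒  (1, 0, 0, -5/11, 4/55)
     R1 -= 12/11·R2  ⇒  (0, 1, 0, -1/11, 3/55)
     R3 -= 2/11·R2  ⇒  (0, 0, 0, 42/11, -27/55)
[4] R3 /= 42/11  ⇒  (0, 0, 0, 1, -9/70)
     R0 -= -5/11·R3  ⇒  (1, 0, 0, 0, 1/70)
     R1 -= -1/11·R3  ⇒  (0, 1, 0, 0, 3/70)
     R2 -= -1/2·R3  ⇒  (0, 0, 1, 0, 19/140)

pivot columns: 0, 1, 2, 3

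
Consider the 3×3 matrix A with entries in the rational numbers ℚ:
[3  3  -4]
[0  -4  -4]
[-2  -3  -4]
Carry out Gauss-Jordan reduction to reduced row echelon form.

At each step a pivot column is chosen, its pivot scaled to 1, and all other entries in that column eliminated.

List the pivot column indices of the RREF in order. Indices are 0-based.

pivot columns: 0, 1, 2

[1] R0 /= 3  ⇒  (1, 1, -4/3)
     R2 -= -2·R0  ⇒  (0, -1, -20/3)
[2] R1 /= -4  ⇒  (0, 1, 1)
     R0 -= 1·R1  ⇒  (1, 0, -7/3)
     R2 -= -1·R1  ⇒  (0, 0, -17/3)
[3] R2 /= -17/3  ⇒  (0, 0, 1)
     R0 -= -7/3·R2  ⇒  (1, 0, 0)
     R1 -= 1·R2  ⇒  (0, 1, 0)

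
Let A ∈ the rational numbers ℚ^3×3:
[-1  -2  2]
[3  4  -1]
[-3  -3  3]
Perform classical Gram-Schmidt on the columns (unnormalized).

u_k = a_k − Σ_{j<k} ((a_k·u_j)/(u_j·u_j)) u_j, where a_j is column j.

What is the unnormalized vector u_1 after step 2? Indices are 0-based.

u_1 = (-15/19, 7/19, 12/19)

Step 1: u_0 = a_0 = (-1, 3, -3).
Step 2: u_1 = a_1 − (23/19)·u_0 = (-15/19, 7/19, 12/19).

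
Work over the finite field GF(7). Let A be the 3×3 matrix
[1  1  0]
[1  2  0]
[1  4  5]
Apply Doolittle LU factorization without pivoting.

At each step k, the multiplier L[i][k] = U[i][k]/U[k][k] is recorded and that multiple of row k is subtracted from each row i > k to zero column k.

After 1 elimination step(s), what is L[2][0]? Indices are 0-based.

L[2][0] = 1

[col 0] pivot 1
  R1 -= 1*R0 → (0, 1, 0)  (L[1][0] := 1)
  R2 -= 1*R0 → (0, 3, 5)  (L[2][0] := 1)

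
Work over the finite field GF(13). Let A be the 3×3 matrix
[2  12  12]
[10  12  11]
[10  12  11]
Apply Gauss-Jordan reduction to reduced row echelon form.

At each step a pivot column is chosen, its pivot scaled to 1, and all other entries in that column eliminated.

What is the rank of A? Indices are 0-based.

step 1: normalize row 0 (÷2) = (1, 6, 6)
  row 1: subtract 10×row0 = (0, 4, 3)
  row 2: subtract 10×row0 = (0, 4, 3)
step 2: normalize row 1 (÷4) = (0, 1, 4)
  row 0: subtract 6×row1 = (1, 0, 8)
  row 2: subtract 4×row1 = (0, 0, 0)
skip col 2 (zero from row 2)

rank = 2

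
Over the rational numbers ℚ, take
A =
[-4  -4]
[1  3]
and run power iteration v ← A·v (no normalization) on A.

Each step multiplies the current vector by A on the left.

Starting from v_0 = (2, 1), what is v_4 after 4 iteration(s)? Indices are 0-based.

v_4 = (348, -13)

v_0 = (2, 1).
v_1 = A·v_0 = (-12, 5).
v_2 = A·v_1 = (28, 3).
v_3 = A·v_2 = (-124, 37).
v_4 = A·v_3 = (348, -13).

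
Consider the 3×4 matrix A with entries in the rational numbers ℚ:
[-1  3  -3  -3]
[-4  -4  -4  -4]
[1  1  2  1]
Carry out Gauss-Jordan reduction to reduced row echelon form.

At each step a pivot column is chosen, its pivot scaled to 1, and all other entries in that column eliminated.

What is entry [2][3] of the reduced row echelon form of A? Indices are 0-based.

pivot(0,0)=-1: scale R0 → (1, -3, 3, 3)
  clear (1,0): R1 −= (-4)R0 → (0, -16, 8, 8)
  clear (2,0): R2 −= (1)R0 → (0, 4, -1, -2)
pivot(1,1)=-16: scale R1 → (0, 1, -1/2, -1/2)
  clear (0,1): R0 −= (-3)R1 → (1, 0, 3/2, 3/2)
  clear (2,1): R2 −= (4)R1 → (0, 0, 1, 0)
pivot(2,2)=1: scale R2 → (0, 0, 1, 0)
  clear (0,2): R0 −= (3/2)R2 → (1, 0, 0, 3/2)
  clear (1,2): R1 −= (-1/2)R2 → (0, 1, 0, -1/2)

M[2][3] = 0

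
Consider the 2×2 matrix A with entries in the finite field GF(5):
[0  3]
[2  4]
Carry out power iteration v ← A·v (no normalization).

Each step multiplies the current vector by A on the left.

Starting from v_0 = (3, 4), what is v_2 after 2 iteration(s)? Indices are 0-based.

v_2 = (1, 2)

v_0 = (3, 4).
v_1 = A·v_0 = (2, 2).
v_2 = A·v_1 = (1, 2).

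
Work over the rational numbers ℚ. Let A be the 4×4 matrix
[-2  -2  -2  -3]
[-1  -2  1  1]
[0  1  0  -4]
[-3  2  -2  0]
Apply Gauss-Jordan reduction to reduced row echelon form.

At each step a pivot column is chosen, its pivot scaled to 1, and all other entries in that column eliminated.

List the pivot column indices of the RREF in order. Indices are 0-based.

pivot columns: 0, 1, 2, 3

step 1: normalize row 0 (÷-2) = (1, 1, 1, 3/2)
  row 1: subtract -1×row0 = (0, -1, 2, 5/2)
  row 3: subtract -3×row0 = (0, 5, 1, 9/2)
step 2: normalize row 1 (÷-1) = (0, 1, -2, -5/2)
  row 0: subtract 1×row1 = (1, 0, 3, 4)
  row 2: subtract 1×row1 = (0, 0, 2, -3/2)
  row 3: subtract 5×row1 = (0, 0, 11, 17)
step 3: normalize row 2 (÷2) = (0, 0, 1, -3/4)
  row 0: subtract 3×row2 = (1, 0, 0, 25/4)
  row 1: subtract -2×row2 = (0, 1, 0, -4)
  row 3: subtract 11×row2 = (0, 0, 0, 101/4)
step 4: normalize row 3 (÷101/4) = (0, 0, 0, 1)
  row 0: subtract 25/4×row3 = (1, 0, 0, 0)
  row 1: subtract -4×row3 = (0, 1, 0, 0)
  row 2: subtract -3/4×row3 = (0, 0, 1, 0)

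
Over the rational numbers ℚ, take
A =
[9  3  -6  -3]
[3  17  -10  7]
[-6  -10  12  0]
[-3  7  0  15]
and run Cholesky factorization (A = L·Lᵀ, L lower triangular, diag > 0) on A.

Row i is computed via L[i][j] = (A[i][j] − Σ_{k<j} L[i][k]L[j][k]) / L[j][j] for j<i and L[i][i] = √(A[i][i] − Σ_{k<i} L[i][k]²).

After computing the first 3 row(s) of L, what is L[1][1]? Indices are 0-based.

L[1][1] = 4

Step 1: L[0][0] = √(9) = 3.
  L[1][0] = (3) / L[0][0] = 1.
Step 2: L[1][1] = √(16) = 4.
  L[2][0] = (-6) / L[0][0] = -2.
  L[2][1] = (-8) / L[1][1] = -2.
Step 3: L[2][2] = √(4) = 2.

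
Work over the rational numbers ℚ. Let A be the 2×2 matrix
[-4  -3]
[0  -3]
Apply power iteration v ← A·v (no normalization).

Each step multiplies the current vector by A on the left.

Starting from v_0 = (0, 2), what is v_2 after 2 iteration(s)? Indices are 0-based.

v_0 = (0, 2).
v_1 = A·v_0 = (-6, -6).
v_2 = A·v_1 = (42, 18).

v_2 = (42, 18)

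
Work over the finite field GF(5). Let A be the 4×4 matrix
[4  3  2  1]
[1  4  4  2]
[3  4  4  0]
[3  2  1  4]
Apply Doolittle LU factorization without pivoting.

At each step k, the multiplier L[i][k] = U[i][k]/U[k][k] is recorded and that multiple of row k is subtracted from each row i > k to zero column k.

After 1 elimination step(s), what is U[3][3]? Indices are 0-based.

[col 0] pivot 4
  R1 -= 4*R0 → (0, 2, 1, 3)  (L[1][0] := 4)
  R2 -= 2*R0 → (0, 3, 0, 3)  (L[2][0] := 2)
  R3 -= 2*R0 → (0, 1, 2, 2)  (L[3][0] := 2)

U[3][3] = 2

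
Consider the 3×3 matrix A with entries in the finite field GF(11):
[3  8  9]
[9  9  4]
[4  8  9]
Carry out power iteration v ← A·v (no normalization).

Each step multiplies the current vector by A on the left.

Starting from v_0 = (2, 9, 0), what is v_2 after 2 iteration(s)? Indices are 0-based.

v_0 = (2, 9, 0).
v_1 = A·v_0 = (1, 0, 3).
v_2 = A·v_1 = (8, 10, 9).

v_2 = (8, 10, 9)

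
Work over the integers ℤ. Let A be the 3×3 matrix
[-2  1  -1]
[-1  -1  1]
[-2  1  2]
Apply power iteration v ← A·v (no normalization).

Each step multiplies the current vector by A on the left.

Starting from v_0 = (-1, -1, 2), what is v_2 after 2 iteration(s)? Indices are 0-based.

v_0 = (-1, -1, 2).
v_1 = A·v_0 = (-1, 4, 5).
v_2 = A·v_1 = (1, 2, 16).

v_2 = (1, 2, 16)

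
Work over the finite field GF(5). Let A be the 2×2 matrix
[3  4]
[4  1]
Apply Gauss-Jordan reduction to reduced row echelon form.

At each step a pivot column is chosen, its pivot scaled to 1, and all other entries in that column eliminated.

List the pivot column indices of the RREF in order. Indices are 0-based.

pivot columns: 0, 1

[1] R0 /= 3  ⇒  (1, 3)
     R1 -= 4·R0  ⇒  (0, 4)
[2] R1 /= 4  ⇒  (0, 1)
     R0 -= 3·R1  ⇒  (1, 0)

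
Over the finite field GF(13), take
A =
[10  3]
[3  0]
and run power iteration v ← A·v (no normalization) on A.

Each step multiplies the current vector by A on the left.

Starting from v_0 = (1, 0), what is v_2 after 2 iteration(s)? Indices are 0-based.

v_2 = (5, 4)

v_0 = (1, 0).
v_1 = A·v_0 = (10, 3).
v_2 = A·v_1 = (5, 4).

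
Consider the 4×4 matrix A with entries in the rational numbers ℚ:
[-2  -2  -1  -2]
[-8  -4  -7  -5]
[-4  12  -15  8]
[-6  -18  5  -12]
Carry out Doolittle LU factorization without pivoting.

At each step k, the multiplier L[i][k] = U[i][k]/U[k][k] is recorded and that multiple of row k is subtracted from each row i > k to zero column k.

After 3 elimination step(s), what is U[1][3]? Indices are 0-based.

[col 0] pivot -2
  R1 -= 4*R0 → (0, 4, -3, 3)  (L[1][0] := 4)
  R2 -= 2*R0 → (0, 16, -13, 12)  (L[2][0] := 2)
  R3 -= 3*R0 → (0, -12, 8, -6)  (L[3][0] := 3)
[col 1] pivot 4
  R2 -= 4*R1 → (0, 0, -1, 0)  (L[2][1] := 4)
  R3 -= -3*R1 → (0, 0, -1, 3)  (L[3][1] := -3)
[col 2] pivot -1
  R3 -= 1*R2 → (0, 0, 0, 3)  (L[3][2] := 1)

U[1][3] = 3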